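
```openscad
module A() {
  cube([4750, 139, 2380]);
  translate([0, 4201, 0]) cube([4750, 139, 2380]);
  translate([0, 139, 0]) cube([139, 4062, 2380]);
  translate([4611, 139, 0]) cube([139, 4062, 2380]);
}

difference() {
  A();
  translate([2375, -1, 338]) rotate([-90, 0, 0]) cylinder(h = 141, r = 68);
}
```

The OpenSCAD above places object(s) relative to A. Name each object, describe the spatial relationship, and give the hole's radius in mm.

A is a house frame. The house frame has a circular hole through its front wall. The hole's radius is 68 mm.

The subtracted cylinder has r = 68 mm.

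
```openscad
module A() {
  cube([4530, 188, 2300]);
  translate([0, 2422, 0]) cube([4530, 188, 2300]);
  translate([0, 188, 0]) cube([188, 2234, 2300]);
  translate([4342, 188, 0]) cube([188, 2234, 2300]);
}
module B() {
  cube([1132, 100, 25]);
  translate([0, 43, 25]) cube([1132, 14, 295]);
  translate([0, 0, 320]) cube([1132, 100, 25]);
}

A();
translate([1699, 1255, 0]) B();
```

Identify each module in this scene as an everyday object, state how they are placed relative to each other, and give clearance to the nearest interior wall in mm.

Clearances: x = 1511, y = 1067; minimum 1067 mm.

A is a house frame. B is an I-beam. The I-beam sits inside the house frame, centred. The clearance to the nearest interior wall is 1067 mm.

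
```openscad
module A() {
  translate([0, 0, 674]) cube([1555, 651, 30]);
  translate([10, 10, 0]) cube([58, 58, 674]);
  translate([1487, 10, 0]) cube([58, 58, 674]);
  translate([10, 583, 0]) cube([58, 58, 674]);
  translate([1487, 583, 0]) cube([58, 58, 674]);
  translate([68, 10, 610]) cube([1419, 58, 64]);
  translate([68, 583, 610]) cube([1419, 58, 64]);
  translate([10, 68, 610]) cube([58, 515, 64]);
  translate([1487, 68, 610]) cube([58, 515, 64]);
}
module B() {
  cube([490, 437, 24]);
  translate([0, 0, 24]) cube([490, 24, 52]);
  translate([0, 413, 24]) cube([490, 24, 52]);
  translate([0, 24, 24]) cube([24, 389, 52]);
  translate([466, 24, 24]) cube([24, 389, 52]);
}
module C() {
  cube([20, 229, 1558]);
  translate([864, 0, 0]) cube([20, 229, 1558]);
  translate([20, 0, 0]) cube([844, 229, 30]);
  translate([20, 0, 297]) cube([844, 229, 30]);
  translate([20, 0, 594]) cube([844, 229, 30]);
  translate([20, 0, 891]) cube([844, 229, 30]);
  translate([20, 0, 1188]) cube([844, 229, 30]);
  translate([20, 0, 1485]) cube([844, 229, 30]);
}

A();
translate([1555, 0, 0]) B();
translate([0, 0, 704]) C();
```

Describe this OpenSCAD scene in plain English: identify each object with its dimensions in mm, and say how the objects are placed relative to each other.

A is a rectangular dining table. The top is 1555×651×30 mm with its upper surface at z = 704 mm. It stands on four 58×58 mm square legs, each inset 10 mm from the nearest pair of top edges, running from the floor to the underside of the top. Four apron rails, 58 mm thick and 64 mm tall, run between adjacent legs with their top edges flush with the underside of the top and their outer faces flush with the legs' outer faces.

B is an open storage box with external size 490×437×76 mm and wall thickness 24 mm (the base is also 24 mm thick). The base covers the whole footprint; the four walls stand on the base, with the y-facing walls full-width and the x-facing walls fitting between their inner faces.

C is an open bookshelf. Two side panels, each 20 mm thick, 229 mm deep and 1558 mm tall, stand 884 mm apart (outside-to-outside). Between them sit 6 shelves, each 30 mm thick and 229 mm deep, spanning the full gap between the sides. The bottom shelf rests on the floor (its underside at z = 0) and the clear gap between one shelf's top and the next shelf's underside is 267 mm.

The open box is against the table's +x side, with their −y faces flush. The bookshelf is on top of the table.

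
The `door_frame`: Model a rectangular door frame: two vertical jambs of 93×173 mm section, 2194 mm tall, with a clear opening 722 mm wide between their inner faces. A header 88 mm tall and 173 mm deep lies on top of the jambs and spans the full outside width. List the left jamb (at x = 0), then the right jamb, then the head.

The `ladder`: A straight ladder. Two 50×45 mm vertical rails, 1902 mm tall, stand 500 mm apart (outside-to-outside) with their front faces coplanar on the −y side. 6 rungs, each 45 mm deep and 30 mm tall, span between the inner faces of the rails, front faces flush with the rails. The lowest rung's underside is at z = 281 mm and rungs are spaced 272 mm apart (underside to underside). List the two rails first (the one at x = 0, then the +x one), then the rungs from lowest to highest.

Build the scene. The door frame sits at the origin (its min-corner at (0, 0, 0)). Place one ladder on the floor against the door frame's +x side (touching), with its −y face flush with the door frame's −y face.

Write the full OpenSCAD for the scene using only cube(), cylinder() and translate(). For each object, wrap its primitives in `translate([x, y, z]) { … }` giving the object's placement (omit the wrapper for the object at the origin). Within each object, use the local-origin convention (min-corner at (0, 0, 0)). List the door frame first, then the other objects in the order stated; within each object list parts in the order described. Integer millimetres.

cube([93, 173, 2194]);
translate([815, 0, 0]) cube([93, 173, 2194]);
translate([0, 0, 2194]) cube([908, 173, 88]);
translate([908, 0, 0]) {
  cube([50, 45, 1902]);
  translate([450, 0, 0]) cube([50, 45, 1902]);
  translate([50, 0, 281]) cube([400, 45, 30]);
  translate([50, 0, 553]) cube([400, 45, 30]);
  translate([50, 0, 825]) cube([400, 45, 30]);
  translate([50, 0, 1097]) cube([400, 45, 30]);
  translate([50, 0, 1369]) cube([400, 45, 30]);
  translate([50, 0, 1641]) cube([400, 45, 30]);
}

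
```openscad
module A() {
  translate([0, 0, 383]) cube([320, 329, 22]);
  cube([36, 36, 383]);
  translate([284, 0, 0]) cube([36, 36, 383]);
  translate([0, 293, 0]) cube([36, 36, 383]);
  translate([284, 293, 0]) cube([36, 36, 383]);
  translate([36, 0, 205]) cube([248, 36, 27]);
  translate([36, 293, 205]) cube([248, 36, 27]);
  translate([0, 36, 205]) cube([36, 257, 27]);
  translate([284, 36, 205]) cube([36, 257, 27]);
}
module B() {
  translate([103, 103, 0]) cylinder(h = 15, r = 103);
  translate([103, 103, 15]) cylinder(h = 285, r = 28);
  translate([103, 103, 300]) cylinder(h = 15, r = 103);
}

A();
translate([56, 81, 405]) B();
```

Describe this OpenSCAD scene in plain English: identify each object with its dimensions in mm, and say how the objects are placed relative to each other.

A is a four-legged stool. The seat is 320×329 mm, 22 mm thick, top at z = 405 mm. It stands on four square legs, each 36×36 mm in cross-section, from z = 0 to the seat underside, each flush with a corner of the seat. Four stretchers, 36 mm wide and 27 mm tall, connect adjacent legs with their undersides at z = 205 mm, each running between the inner faces of the legs it joins and aligned with the legs' outer faces on the other axis.

B is a spool: two coaxial disc flanges of radius 103 mm and thickness 15 mm, joined by a core cylinder of radius 28 mm and height 285 mm. The lower flange rests on z = 0 and the three cylinders share a vertical axis.

The spool is on top of the stool.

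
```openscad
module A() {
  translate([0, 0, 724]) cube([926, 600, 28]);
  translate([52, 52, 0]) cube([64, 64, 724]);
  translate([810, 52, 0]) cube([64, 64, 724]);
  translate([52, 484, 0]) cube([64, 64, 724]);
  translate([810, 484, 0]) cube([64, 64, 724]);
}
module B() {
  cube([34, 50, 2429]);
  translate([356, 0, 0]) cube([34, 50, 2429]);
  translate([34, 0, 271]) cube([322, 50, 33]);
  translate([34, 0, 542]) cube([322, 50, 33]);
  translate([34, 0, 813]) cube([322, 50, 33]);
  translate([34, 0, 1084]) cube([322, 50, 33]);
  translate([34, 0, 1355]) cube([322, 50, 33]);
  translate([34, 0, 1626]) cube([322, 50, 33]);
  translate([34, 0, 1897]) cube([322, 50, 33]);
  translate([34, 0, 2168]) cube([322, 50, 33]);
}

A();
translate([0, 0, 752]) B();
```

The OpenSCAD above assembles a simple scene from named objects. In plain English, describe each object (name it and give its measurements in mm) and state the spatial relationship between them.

A is a rectangular dining table. The top is 926×600×28 mm with its upper surface at z = 752 mm. It stands on four 64×64 mm square legs, each inset 52 mm from the nearest pair of top edges, running from the floor to the underside of the top.

B is a wooden ladder with two side rails of 34×50 mm section and 2429 mm height, set 390 mm apart overall. Between them run 8 rectangular rungs (50 mm deep, 33 mm thick), front faces flush with the rails' −y face. The bottom of the first rung is 271 mm above the floor and each subsequent rung is 271 mm higher than the one below.

The ladder is on top of the table.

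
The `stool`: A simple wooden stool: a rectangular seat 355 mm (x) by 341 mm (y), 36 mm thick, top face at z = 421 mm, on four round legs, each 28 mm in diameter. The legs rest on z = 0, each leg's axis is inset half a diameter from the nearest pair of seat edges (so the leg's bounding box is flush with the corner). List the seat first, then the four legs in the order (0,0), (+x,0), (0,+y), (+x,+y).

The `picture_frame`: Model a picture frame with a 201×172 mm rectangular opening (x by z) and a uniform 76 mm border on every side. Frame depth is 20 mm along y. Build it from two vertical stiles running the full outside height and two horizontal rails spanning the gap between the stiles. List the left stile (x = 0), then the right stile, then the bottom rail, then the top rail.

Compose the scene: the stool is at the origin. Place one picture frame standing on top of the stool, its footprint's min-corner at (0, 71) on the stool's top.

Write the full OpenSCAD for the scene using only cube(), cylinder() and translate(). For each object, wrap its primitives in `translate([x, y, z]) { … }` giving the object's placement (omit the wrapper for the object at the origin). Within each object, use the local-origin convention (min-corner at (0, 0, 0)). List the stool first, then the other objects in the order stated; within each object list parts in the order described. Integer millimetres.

translate([0, 0, 385]) cube([355, 341, 36]);
translate([14, 14, 0]) cylinder(h = 385, r = 14);
translate([341, 14, 0]) cylinder(h = 385, r = 14);
translate([14, 327, 0]) cylinder(h = 385, r = 14);
translate([341, 327, 0]) cylinder(h = 385, r = 14);
translate([0, 71, 421]) {
  cube([76, 20, 324]);
  translate([277, 0, 0]) cube([76, 20, 324]);
  translate([76, 0, 0]) cube([201, 20, 76]);
  translate([76, 0, 248]) cube([201, 20, 76]);
}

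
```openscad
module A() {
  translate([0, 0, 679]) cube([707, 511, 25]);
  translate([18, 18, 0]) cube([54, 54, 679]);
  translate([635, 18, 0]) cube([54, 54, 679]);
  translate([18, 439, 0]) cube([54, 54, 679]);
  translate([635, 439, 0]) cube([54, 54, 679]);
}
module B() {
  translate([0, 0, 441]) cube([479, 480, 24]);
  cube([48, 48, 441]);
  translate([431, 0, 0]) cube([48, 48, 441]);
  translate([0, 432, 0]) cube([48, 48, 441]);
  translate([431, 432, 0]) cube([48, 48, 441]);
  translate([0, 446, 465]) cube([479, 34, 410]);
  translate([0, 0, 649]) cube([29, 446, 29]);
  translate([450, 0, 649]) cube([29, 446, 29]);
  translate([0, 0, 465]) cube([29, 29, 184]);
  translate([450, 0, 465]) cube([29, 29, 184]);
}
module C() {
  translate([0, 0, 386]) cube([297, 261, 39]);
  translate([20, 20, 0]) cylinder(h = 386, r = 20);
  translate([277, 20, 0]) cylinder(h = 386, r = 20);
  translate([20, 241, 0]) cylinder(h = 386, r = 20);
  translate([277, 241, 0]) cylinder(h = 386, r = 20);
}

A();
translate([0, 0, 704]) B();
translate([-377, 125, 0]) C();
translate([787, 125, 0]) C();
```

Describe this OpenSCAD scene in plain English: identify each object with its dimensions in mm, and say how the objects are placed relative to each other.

A is a table with a 707×511 mm rectangular top, 25 mm thick, top surface at z = 704 mm, supported by four 54×54 mm square legs, each inset 18 mm from the nearest pair of top edges, running from the floor.

B is a chair: 479×480 mm seat, 24 mm thick, top at z = 465 mm, on four 48 mm square corner legs flush with the seat edges. A 34 mm thick backrest slab spans the full seat width, extending 410 mm above the seat top, its back face flush with the seat's +y edge. Two armrests of 29×29 mm section run along each side from the seat's front edge to the front of the backrest, top faces 213 mm above the seat top and outer faces flush with the seat's x-edges; a 29×29 mm post under the front of each armrest stands on the seat at the front corner.

C is a four-legged stool. The seat is a 297×261×39 mm slab whose top surface is at z = 425 mm; four round legs, each 40 mm in diameter, run from the floor (z = 0) to the underside of the seat, each leg's axis is inset half a diameter from the nearest pair of seat edges (so the leg's bounding box is flush with the corner).

The chair is on top of the table. Two stools sit around the table at the −x, +x sides.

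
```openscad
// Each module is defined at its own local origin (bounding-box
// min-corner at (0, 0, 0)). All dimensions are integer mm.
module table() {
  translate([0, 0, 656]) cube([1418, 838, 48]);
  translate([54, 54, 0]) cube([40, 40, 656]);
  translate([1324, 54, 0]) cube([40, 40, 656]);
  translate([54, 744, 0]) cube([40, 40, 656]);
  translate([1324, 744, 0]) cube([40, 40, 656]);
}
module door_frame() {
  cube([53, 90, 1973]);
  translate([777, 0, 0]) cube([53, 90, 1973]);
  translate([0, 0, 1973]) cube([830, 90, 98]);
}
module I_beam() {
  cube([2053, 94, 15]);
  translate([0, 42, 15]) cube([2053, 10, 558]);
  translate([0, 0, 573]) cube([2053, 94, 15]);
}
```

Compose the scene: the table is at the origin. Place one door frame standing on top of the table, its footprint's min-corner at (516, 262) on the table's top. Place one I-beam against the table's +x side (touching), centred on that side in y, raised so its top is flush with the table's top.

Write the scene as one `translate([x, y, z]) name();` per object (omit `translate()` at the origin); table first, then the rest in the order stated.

table();
translate([516, 262, 704]) door_frame();
translate([1418, 372, 116]) I_beam();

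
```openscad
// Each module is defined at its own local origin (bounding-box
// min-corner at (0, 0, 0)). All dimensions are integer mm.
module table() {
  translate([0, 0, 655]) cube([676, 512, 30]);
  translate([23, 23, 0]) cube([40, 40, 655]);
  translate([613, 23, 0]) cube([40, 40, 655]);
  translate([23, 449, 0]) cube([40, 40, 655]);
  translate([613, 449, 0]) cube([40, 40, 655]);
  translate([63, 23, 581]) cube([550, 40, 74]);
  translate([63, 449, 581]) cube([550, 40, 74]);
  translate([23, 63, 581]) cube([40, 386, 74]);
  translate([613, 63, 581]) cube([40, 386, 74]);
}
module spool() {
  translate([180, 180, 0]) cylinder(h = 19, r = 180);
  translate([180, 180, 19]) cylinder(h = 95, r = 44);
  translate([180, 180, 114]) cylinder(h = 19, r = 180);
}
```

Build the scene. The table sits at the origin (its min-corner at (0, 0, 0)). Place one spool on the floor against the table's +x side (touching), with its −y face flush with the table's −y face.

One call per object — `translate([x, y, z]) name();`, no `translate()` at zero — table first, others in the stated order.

table();
translate([676, 0, 0]) spool();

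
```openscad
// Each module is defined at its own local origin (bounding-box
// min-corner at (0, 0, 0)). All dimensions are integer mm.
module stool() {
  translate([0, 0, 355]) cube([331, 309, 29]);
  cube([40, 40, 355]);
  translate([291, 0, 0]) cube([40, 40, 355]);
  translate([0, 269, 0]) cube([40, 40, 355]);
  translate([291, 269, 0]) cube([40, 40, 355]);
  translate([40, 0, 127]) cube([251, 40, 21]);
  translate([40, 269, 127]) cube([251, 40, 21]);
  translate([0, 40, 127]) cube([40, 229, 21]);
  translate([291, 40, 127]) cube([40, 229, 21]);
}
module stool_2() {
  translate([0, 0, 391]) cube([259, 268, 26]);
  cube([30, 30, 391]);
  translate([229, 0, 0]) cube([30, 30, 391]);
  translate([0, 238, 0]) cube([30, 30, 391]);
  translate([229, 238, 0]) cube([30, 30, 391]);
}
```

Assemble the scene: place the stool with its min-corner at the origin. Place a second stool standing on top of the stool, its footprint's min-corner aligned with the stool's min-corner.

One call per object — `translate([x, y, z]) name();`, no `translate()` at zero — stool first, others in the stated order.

stool();
translate([0, 0, 384]) stool_2();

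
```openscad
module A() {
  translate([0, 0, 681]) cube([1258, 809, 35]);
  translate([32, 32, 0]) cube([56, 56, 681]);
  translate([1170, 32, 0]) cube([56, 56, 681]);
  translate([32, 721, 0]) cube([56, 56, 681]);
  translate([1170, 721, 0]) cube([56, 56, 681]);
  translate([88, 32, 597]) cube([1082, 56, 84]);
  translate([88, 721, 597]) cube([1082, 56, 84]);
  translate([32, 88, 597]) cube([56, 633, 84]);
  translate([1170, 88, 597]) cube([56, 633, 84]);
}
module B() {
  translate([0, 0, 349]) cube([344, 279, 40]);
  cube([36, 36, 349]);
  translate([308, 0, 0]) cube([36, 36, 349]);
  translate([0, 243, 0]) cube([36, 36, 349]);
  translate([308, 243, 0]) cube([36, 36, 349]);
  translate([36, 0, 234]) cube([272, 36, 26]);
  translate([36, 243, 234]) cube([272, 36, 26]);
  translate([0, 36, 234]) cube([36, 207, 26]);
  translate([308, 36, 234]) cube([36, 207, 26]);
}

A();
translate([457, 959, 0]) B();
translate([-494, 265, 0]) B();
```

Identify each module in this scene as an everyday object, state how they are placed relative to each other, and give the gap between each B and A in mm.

A is a table. B is a stool. Two stools sit around the table at the +y, −x sides. The gap between each stool and the table is 150 mm.

Each stool's nearest face is 150 mm from the table's bounding box.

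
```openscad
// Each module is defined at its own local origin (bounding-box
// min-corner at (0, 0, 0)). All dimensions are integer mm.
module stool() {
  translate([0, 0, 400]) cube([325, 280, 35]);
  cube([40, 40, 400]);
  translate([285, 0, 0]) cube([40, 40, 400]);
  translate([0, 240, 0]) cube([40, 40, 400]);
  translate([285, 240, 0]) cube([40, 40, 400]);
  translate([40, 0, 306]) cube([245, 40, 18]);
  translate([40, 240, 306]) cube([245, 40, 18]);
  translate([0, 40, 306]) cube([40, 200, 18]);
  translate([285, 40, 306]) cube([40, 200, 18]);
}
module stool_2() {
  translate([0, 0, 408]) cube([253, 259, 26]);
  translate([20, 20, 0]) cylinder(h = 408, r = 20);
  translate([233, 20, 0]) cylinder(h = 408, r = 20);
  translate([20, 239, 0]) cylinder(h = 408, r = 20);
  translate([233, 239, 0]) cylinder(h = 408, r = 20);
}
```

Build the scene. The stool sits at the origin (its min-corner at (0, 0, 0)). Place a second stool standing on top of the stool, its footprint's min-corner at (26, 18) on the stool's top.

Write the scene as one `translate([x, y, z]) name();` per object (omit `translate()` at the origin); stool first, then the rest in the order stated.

stool();
translate([26, 18, 435]) stool_2();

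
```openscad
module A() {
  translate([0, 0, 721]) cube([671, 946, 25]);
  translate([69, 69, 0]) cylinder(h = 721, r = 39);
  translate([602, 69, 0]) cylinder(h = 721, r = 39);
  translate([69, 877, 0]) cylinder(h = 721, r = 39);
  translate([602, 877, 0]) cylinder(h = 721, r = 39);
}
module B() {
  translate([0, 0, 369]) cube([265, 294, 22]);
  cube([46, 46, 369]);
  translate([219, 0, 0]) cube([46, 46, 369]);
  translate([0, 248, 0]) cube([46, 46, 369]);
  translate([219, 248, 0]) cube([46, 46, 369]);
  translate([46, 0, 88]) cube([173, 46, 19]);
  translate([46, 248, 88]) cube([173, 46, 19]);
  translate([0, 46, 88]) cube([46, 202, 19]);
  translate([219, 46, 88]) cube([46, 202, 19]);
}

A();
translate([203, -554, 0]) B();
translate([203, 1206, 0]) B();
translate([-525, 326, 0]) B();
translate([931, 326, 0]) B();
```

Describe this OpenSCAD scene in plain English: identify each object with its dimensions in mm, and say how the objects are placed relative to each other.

A is a rectangular dining table. The top is 671×946×25 mm with its upper surface at z = 746 mm. It stands on four round legs of 78 mm diameter, each leg's bounding box inset 30 mm from the nearest pair of top edges, running from the floor to the underside of the top.

B is a four-legged stool. The seat is 265×294 mm, 22 mm thick, top at z = 391 mm. It stands on four square legs, each 46×46 mm in cross-section, from z = 0 to the seat underside, each flush with a corner of the seat. Four stretchers, 46 mm wide and 19 mm tall, connect adjacent legs with their undersides at z = 88 mm, each running between the inner faces of the legs it joins and aligned with the legs' outer faces on the other axis.

Four stools sit around the table at the −y, +y, −x, +x sides.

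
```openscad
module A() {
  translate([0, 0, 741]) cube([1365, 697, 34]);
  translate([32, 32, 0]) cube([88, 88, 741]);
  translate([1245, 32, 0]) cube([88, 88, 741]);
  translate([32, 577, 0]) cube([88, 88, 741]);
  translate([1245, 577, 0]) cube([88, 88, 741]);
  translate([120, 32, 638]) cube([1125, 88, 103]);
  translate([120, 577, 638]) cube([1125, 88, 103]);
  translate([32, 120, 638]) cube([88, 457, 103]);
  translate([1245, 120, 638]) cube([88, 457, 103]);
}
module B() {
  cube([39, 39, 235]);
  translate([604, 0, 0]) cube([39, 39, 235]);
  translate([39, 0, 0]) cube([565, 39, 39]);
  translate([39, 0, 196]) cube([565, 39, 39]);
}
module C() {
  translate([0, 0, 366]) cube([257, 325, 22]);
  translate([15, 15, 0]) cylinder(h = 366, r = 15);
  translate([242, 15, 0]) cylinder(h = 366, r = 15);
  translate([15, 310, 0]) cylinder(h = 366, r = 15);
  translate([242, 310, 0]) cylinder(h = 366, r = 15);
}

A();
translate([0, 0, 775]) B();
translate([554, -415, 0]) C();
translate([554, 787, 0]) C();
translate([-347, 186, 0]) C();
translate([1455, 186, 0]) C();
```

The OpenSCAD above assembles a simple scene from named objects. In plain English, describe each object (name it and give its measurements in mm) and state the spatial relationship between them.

A is a rectangular dining table. The top is 1365×697×34 mm with its upper surface at z = 775 mm. It stands on four 88×88 mm square legs, each inset 32 mm from the nearest pair of top edges, running from the floor to the underside of the top. Four apron rails, 88 mm thick and 103 mm tall, run between adjacent legs with their top edges flush with the underside of the top and their outer faces flush with the legs' outer faces.

B is a picture frame with a 565×157 mm rectangular opening (x by z) and a uniform 39 mm border on every side. Frame depth is 39 mm along y. It is built from two vertical stiles running the full outside height and two horizontal rails spanning the gap between the stiles.

C is a four-legged stool. The seat is a 257×325×22 mm slab whose top surface is at z = 388 mm; four round legs, each 30 mm in diameter, run from the floor (z = 0) to the underside of the seat, each leg's axis is inset half a diameter from the nearest pair of seat edges (so the leg's bounding box is flush with the corner).

The picture frame is on top of the table. Four stools sit around the table at the −y, +y, −x, +x sides.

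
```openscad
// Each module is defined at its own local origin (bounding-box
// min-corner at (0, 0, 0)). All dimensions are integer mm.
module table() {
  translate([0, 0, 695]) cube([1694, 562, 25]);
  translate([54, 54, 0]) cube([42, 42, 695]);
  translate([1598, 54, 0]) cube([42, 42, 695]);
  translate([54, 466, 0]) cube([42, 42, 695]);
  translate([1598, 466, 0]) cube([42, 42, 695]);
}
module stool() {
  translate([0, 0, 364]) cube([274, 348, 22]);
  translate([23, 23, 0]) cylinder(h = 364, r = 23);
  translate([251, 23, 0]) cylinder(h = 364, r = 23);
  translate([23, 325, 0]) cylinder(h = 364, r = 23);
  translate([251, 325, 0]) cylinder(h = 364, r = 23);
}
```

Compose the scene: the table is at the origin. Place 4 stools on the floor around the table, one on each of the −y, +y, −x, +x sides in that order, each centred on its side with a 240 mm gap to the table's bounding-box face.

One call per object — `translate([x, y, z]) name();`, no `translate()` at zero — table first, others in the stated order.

table();
translate([710, -588, 0]) stool();
translate([710, 802, 0]) stool();
translate([-514, 107, 0]) stool();
translate([1934, 107, 0]) stool();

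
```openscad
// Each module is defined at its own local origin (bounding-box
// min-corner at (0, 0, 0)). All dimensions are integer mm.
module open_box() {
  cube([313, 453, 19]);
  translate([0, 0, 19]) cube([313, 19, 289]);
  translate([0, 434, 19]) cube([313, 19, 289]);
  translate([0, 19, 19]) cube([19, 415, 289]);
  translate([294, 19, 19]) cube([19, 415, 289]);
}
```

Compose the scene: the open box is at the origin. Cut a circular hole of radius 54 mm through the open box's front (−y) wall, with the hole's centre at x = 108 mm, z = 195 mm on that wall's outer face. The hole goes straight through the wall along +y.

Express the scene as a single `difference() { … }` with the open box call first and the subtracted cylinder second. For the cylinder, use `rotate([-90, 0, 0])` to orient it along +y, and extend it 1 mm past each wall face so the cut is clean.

difference() {
  open_box();
  translate([108, -1, 195]) rotate([-90, 0, 0]) cylinder(h = 21, r = 54);
}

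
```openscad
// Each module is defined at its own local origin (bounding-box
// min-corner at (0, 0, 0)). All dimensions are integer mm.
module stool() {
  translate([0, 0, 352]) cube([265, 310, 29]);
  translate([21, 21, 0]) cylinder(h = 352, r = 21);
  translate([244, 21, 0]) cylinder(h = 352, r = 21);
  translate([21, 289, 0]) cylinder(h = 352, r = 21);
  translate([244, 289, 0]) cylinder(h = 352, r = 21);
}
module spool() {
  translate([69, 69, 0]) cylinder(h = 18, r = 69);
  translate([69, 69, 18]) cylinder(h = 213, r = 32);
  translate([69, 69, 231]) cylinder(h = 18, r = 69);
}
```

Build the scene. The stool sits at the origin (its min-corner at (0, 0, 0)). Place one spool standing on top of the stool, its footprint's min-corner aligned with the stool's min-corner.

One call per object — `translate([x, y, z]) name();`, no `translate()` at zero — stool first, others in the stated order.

stool();
translate([0, 0, 381]) spool();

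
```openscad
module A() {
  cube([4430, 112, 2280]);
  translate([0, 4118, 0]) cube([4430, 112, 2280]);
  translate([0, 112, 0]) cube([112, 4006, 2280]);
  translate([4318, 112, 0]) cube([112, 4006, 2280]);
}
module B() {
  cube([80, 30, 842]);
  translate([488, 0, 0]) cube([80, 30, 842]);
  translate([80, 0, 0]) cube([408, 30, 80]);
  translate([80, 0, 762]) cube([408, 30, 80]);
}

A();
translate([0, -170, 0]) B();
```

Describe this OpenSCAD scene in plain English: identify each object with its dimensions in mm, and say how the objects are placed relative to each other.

A is the wall frame of a small rectangular building: four walls, each 2280 mm tall and 112 mm thick, enclosing a footprint 4430 mm (x) by 4230 mm (y) outside-to-outside, with no floor or roof. The front and back walls (the −y and +y sides) span the full width; the two side walls fit between them.

B is a rectangular picture frame lying in the x–z plane (depth along y). The opening is 408 mm wide (x) by 682 mm tall (z), surrounded by a border 80 mm wide on all four sides. The frame is 30 mm deep and is made of two full-height vertical stiles with two horizontal rails fitted between them.

The picture frame is on the floor beside the house frame on its −y side.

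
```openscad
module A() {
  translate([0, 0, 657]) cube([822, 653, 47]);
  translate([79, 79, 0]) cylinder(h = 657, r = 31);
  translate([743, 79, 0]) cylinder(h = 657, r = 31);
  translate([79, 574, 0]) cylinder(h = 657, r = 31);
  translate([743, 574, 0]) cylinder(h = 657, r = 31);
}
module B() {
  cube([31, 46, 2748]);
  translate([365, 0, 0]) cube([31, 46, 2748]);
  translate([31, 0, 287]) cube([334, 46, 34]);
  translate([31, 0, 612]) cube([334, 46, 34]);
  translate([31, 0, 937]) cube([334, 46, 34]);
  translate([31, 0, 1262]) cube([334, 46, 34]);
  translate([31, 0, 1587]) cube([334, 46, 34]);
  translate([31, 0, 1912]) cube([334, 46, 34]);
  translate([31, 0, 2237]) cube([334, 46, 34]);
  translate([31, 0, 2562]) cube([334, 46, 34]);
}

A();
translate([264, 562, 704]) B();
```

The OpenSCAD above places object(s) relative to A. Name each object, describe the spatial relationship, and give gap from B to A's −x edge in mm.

A is a table. B is a ladder. The ladder is on top of the table. The gap from the ladder to the table's −x edge is 264 mm.

The ladder's min-x is at 264; the table's min-x is 0; gap = 264 mm.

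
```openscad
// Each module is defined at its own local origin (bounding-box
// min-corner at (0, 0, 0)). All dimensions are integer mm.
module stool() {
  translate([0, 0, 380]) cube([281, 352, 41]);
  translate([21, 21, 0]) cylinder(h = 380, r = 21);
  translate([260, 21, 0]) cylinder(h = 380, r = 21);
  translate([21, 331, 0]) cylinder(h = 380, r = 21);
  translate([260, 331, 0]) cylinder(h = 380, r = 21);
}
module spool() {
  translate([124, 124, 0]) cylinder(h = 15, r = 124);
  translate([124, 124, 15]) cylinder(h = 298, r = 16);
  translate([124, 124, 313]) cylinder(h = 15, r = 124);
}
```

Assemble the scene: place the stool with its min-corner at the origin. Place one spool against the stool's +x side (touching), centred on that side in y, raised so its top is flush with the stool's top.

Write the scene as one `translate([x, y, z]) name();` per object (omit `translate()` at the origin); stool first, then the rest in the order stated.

stool();
translate([281, 52, 93]) spool();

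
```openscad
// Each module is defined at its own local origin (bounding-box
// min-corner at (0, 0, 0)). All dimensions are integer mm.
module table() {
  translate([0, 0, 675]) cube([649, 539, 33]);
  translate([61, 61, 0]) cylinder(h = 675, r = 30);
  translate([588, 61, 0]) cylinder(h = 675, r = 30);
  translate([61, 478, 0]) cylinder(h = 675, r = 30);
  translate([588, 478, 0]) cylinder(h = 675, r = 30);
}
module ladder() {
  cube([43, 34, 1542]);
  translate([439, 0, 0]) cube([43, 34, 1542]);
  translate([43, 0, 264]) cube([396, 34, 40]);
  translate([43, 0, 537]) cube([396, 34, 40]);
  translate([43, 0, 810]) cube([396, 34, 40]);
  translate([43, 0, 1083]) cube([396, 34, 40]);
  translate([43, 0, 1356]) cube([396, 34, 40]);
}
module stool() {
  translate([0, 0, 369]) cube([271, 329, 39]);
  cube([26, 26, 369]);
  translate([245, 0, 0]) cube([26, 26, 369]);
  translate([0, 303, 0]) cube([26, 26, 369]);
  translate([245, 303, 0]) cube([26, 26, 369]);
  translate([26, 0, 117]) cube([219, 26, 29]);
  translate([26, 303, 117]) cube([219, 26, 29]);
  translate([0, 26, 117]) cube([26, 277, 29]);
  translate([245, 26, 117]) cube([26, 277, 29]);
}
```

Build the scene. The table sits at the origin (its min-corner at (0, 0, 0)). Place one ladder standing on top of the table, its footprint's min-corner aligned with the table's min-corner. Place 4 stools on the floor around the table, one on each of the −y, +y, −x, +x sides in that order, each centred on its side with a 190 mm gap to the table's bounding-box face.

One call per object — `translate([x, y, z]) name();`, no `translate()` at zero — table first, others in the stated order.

table();
translate([0, 0, 708]) ladder();
translate([189, -519, 0]) stool();
translate([189, 729, 0]) stool();
translate([-461, 105, 0]) stool();
translate([839, 105, 0]) stool();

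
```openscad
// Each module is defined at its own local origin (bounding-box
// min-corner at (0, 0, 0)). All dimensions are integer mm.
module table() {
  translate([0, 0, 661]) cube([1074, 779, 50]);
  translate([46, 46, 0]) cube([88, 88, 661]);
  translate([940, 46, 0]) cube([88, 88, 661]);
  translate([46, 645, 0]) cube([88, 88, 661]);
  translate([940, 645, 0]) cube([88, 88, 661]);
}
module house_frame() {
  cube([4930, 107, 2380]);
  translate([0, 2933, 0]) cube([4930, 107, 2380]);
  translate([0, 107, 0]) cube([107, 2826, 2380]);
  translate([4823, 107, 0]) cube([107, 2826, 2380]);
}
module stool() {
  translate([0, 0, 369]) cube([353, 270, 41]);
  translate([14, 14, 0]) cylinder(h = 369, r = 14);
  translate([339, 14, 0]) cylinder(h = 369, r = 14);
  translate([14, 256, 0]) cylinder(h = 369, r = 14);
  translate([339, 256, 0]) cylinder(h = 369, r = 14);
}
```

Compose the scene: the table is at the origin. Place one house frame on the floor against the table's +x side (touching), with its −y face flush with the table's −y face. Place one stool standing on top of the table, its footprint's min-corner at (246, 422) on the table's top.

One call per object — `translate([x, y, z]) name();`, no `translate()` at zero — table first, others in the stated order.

table();
translate([1074, 0, 0]) house_frame();
translate([246, 422, 711]) stool();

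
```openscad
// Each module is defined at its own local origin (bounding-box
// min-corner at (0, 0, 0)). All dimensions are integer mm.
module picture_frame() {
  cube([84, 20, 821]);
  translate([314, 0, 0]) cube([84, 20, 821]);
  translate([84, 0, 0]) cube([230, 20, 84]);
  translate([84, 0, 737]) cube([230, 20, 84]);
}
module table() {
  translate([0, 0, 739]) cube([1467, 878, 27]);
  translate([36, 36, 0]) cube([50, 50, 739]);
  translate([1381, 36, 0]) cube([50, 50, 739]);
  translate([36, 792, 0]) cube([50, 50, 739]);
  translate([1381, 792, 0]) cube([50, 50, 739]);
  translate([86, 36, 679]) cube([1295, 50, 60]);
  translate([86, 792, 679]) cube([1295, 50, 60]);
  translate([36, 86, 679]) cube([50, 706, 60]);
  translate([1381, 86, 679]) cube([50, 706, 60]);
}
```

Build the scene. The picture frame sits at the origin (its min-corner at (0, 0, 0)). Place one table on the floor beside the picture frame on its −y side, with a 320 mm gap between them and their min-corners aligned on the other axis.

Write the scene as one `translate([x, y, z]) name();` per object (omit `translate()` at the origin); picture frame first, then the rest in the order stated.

picture_frame();
translate([0, -1198, 0]) table();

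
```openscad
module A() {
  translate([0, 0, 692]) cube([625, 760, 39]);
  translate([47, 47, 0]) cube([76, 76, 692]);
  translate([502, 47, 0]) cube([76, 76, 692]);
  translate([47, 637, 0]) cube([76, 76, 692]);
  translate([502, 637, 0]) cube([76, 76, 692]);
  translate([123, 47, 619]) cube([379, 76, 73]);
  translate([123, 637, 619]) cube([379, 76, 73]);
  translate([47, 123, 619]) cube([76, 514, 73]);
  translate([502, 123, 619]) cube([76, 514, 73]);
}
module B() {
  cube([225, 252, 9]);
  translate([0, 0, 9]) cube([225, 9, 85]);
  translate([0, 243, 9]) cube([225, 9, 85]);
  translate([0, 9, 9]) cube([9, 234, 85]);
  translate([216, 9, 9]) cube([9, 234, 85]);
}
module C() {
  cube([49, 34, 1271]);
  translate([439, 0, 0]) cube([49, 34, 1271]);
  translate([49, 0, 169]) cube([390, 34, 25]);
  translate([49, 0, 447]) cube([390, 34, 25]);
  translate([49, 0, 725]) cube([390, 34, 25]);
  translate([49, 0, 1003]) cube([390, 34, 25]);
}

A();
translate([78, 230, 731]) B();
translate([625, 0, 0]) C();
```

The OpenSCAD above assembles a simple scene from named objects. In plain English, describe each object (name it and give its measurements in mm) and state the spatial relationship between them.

A is a table with a 625×760 mm rectangular top, 39 mm thick, top surface at z = 731 mm, supported by four 76×76 mm square legs, each inset 47 mm from the nearest pair of top edges, running from the floor. Four apron rails, 76 mm thick and 73 mm tall, run between adjacent legs with their top edges flush with the underside of the top and their outer faces flush with the legs' outer faces.

B is an open-topped rectangular box: outside dimensions 225×252×94 mm, with a uniform wall and base thickness of 9 mm. The base is a full 225×252 slab on the floor; four walls sit on top of the base. The front and back walls (the −y and +y sides) span the full width; the two side walls fit between them.

C is a wooden ladder with two side rails of 49×34 mm section and 1271 mm height, set 488 mm apart overall. Between them run 4 rectangular rungs (34 mm deep, 25 mm thick), front faces flush with the rails' −y face. The bottom of the first rung is 169 mm above the floor and each subsequent rung is 278 mm higher than the one below.

The open box is on top of the table. The ladder is against the table's +x side, with their −y faces flush.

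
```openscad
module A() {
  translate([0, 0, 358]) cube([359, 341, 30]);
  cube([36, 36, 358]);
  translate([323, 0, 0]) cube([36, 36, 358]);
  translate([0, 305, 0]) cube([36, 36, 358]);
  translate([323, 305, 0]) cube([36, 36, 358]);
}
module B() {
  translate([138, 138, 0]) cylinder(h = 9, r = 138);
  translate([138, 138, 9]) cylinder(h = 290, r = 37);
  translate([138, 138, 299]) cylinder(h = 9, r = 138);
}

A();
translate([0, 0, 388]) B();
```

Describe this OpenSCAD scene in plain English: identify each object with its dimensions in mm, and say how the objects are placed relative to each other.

A is a four-legged stool. The seat is a 359×341×30 mm slab whose top surface is at z = 388 mm; four square legs, each 36×36 mm in cross-section, run from the floor (z = 0) to the underside of the seat, each flush with a corner of the seat.

B is a spool: two coaxial disc flanges of radius 138 mm and thickness 9 mm, joined by a core cylinder of radius 37 mm and height 290 mm. The lower flange rests on z = 0 and the three cylinders share a vertical axis.

The spool is on top of the stool.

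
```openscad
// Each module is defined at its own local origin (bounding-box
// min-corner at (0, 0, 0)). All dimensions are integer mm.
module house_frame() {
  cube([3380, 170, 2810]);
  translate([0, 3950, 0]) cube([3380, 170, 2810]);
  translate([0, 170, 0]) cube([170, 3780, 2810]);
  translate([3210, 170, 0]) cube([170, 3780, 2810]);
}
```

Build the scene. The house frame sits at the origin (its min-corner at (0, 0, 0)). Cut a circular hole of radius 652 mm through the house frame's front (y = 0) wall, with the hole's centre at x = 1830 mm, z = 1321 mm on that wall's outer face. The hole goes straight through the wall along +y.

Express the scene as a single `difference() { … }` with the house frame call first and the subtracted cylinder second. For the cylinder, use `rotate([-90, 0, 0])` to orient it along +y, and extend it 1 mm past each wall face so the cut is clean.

difference() {
  house_frame();
  translate([1830, -1, 1321]) rotate([-90, 0, 0]) cylinder(h = 172, r = 652);
}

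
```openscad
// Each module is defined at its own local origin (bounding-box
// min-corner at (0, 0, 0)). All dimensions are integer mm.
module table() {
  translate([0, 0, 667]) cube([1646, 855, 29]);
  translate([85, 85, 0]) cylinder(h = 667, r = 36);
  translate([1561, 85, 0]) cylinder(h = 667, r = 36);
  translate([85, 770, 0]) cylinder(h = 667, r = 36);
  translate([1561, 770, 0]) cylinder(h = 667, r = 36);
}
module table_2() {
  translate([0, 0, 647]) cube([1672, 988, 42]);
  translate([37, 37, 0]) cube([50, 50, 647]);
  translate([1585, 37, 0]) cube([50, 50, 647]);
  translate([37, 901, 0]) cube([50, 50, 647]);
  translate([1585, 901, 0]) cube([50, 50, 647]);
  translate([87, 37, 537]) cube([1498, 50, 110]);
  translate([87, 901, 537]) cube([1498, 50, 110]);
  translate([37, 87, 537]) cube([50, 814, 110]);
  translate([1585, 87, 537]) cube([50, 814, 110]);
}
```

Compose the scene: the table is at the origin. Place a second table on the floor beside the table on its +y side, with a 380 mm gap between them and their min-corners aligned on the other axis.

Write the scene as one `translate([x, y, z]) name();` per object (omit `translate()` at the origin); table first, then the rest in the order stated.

table();
translate([0, 1235, 0]) table_2();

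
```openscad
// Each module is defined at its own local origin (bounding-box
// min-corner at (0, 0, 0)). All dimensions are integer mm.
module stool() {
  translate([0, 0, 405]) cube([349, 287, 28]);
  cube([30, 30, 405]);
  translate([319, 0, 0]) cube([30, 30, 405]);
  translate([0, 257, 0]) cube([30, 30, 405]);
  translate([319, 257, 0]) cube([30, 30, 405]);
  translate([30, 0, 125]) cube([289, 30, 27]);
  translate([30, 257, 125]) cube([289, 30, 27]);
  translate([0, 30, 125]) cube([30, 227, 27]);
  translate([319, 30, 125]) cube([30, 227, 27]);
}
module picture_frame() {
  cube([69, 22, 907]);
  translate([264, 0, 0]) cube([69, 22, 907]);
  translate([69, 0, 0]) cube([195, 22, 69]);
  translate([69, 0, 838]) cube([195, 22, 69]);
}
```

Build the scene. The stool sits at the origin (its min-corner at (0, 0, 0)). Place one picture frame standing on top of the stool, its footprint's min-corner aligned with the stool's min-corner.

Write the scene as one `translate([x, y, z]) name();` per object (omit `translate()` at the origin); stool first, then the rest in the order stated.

stool();
translate([0, 0, 433]) picture_frame();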